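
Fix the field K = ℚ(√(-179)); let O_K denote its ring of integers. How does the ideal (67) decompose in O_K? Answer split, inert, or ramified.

-179 mod 4 = 1, hence disc K = -179 and O_K = ℤ[(1+√-179)/2].
disc(K) = -179 is not divisible by 67; 67 is unramified.
(-179/67) = 22^33 mod 67 = 1, giving Legendre symbol 1.
d is a quadratic residue mod p, hence 67 splits in O_K.

split — (67) = 𝔭₁𝔭₂ with 𝔭₁ ≠ 𝔭₂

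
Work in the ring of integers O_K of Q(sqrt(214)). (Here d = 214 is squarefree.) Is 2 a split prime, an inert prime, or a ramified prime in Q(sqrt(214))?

214 mod 4 = 2, hence disc K = 4·214 = 856 and O_K = ℤ[√214].
2 divides disc(K) = 856, so 2 ramifies.

ramified — (2) = 𝔭²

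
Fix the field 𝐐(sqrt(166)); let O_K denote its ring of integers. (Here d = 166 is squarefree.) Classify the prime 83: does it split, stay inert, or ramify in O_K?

166 mod 4 = 2, hence disc K = 4·166 = 664 and O_K = ℤ[√166].
83 divides disc(K) = 664, so 83 ramifies.

83 is ramified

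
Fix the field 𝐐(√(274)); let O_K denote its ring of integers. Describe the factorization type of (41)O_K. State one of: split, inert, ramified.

274 mod 4 = 2, hence disc K = 4·274 = 1096 and O_K = ℤ[√274].
disc(K) = 1096 is not divisible by 41; 41 is unramified.
Compute (274/41) via Euler: 28^((41-1)/2) mod 41 = 40, so (274/41) = -1.
Legendre symbol -1 ⇒ 41 is inert.

remains prime (inert)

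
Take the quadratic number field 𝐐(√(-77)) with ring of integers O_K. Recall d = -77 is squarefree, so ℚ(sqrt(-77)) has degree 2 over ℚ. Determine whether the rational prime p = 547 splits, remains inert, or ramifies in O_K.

split

-77 mod 4 = 3, hence disc K = 4·(-77) = -308 and O_K = ℤ[√-77].
Since gcd(547, -308) = 1 the prime 547 does not ramify.
Legendre symbol by Euler's criterion: (-77/547) ≡ (-77)^273 ≡ 1 (mod 547), i.e. (-77/547) = 1.
Legendre symbol 1 ⇒ 547 is split.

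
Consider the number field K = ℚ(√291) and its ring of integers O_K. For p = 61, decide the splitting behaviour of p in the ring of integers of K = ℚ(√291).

61 splits in O_K

Since 291 ≢ 1 mod 4, the ring of integers is ℤ[√291] with discriminant 4·291 = 1164.
61 ∤ 1164, so 61 is unramified.
Compute (291/61) via Euler: 47^((61-1)/2) mod 61 = 1, so (291/61) = 1.
d is a quadratic residue mod p, hence 61 splits in O_K.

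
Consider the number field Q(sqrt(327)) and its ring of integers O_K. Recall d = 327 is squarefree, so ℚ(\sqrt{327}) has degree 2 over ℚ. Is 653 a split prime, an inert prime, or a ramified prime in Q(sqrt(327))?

d = 327 ≡ 3 (mod 4), so O_K = ℤ[√327] and disc(K) = 4d = 1308.
Since gcd(653, 1308) = 1 the prime 653 does not ramify.
Compute (327/653) via Euler: 327^((653-1)/2) mod 653 = 652, so (327/653) = -1.
d is a non-residue mod p, hence 653 remains inert in O_K.

p is inert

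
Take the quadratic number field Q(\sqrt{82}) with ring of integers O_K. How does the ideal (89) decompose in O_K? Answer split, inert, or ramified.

Since 82 ≢ 1 mod 4, the ring of integers is ℤ[√82] with discriminant 4·82 = 328.
89 ∤ 328, so 89 is unramified.
(82/89) = 82^44 mod 89 = 88, giving Legendre symbol -1.
Legendre symbol -1 ⇒ 89 is inert.

p is inert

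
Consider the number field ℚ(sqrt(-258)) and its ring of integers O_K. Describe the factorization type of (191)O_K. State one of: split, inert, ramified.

inert — (191) stays prime in O_K

d = -258 ≡ 2 (mod 4), so O_K = ℤ[√-258] and disc(K) = 4d = -1032.
191 ∤ -1032, so 191 is unramified.
(-258/191) = 124^95 mod 191 = 190, giving Legendre symbol -1.
Legendre symbol -1 ⇒ 191 is inert.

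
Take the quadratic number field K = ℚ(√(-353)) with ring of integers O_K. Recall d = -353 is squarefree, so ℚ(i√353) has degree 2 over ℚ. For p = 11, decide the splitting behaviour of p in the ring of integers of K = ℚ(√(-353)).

-353 mod 4 = 3, hence disc K = 4·(-353) = -1412 and O_K = ℤ[√-353].
Since gcd(11, -1412) = 1 the prime 11 does not ramify.
Compute (-353/11) via Euler: 10^((11-1)/2) mod 11 = 10, so (-353/11) = -1.
Legendre symbol -1 ⇒ 11 is inert.

11 remains inert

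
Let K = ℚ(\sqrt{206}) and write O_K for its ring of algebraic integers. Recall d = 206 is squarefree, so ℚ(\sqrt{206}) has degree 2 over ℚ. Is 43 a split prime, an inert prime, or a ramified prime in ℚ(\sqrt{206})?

Since 206 ≢ 1 mod 4, the ring of integers is ℤ[√206] with discriminant 4·206 = 824.
disc(K) = 824 is not divisible by 43; 43 is unramified.
Legendre symbol by Euler's criterion: (206/43) ≡ 206^21 ≡ 42 (mod 43), i.e. (206/43) = -1.
(206/43) = -1, so 43 is inert.

43 remains inert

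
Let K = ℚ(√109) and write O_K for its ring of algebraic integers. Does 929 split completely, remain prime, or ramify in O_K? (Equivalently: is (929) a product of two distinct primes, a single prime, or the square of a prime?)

d = 109 ≡ 1 (mod 4), so O_K = ℤ[(1+√109)/2] and disc(K) = d = 109.
Since gcd(929, 109) = 1 the prime 929 does not ramify.
Euler's criterion: 109^464 mod 929 = 928. Thus (109|929) = -1.
(109/929) = -1, so 929 is inert.

929 remains inert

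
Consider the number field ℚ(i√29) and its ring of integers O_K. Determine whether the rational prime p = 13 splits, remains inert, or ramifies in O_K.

split — (13) = 𝔭₁𝔭₂ with 𝔭₁ ≠ 𝔭₂

d = -29 ≡ 3 (mod 4), so O_K = ℤ[√-29] and disc(K) = 4d = -116.
disc(K) = -116 is not divisible by 13; 13 is unramified.
Legendre symbol by Euler's criterion: (-29/13) ≡ (-29)^6 ≡ 1 (mod 13), i.e. (-29/13) = 1.
d is a quadratic residue mod p, hence 13 splits in O_K.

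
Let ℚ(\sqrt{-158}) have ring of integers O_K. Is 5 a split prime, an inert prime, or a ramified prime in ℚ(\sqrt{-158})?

5 remains inert

-158 mod 4 = 2, hence disc K = 4·(-158) = -632 and O_K = ℤ[√-158].
5 ∤ -632, so 5 is unramified.
Euler's criterion: (-158)^2 mod 5 = 4. Thus (-158|5) = -1.
Legendre symbol -1 ⇒ 5 is inert.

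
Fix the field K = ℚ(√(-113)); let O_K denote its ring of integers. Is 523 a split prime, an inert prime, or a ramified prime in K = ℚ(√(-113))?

splits completely

-113 mod 4 = 3, hence disc K = 4·(-113) = -452 and O_K = ℤ[√-113].
523 ∤ -452, so 523 is unramified.
Compute (-113/523) via Euler: 410^((523-1)/2) mod 523 = 1, so (-113/523) = 1.
(-113/523) = 1, so 523 splits.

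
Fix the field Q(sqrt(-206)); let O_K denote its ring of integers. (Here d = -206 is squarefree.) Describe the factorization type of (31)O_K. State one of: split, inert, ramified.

inert

d = -206 ≡ 2 (mod 4), so O_K = ℤ[√-206] and disc(K) = 4d = -824.
Since gcd(31, -824) = 1 the prime 31 does not ramify.
Euler's criterion: (-206)^15 mod 31 = 30. Thus (-206|31) = -1.
Legendre symbol -1 ⇒ 31 is inert.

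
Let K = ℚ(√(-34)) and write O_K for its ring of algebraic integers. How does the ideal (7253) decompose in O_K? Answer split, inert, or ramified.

Since -34 ≢ 1 mod 4, the ring of integers is ℤ[√-34] with discriminant 4·(-34) = -136.
disc(K) = -136 is not divisible by 7253; 7253 is unramified.
Compute (-34/7253) via Euler: 7219^((7253-1)/2) mod 7253 = 1, so (-34/7253) = 1.
d is a quadratic residue mod p, hence 7253 splits in O_K.

split — (7253) = 𝔭₁𝔭₂ with 𝔭₁ ≠ 𝔭₂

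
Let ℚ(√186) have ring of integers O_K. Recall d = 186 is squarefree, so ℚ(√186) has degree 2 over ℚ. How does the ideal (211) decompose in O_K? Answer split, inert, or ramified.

Since 186 ≢ 1 mod 4, the ring of integers is ℤ[√186] with discriminant 4·186 = 744.
Since gcd(211, 744) = 1 the prime 211 does not ramify.
Compute (186/211) via Euler: 186^((211-1)/2) mod 211 = 210, so (186/211) = -1.
(186/211) = -1, so 211 is inert.

inert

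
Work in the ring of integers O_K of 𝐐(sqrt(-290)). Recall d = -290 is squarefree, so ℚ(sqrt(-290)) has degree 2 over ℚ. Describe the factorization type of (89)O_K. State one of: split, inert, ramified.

d = -290 ≡ 2 (mod 4), so O_K = ℤ[√-290] and disc(K) = 4d = -1160.
disc(K) = -1160 is not divisible by 89; 89 is unramified.
Euler's criterion: (-290)^44 mod 89 = 88. Thus (-290|89) = -1.
(-290/89) = -1, so 89 is inert.

inert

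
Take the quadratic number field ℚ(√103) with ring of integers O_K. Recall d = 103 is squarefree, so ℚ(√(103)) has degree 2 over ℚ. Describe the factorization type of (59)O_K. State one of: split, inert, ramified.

remains prime (inert)

d = 103 ≡ 3 (mod 4), so O_K = ℤ[√103] and disc(K) = 4d = 412.
disc(K) = 412 is not divisible by 59; 59 is unramified.
Legendre symbol by Euler's criterion: (103/59) ≡ 103^29 ≡ 58 (mod 59), i.e. (103/59) = -1.
(103/59) = -1, so 59 is inert.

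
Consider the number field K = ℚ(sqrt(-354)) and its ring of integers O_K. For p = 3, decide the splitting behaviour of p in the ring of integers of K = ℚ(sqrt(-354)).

Since -354 ≢ 1 mod 4, the ring of integers is ℤ[√-354] with discriminant 4·(-354) = -1416.
3 divides disc(K) = -1416, so 3 ramifies.

ramified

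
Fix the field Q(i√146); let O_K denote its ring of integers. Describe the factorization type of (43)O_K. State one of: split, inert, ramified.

p is inert

Since -146 ≢ 1 mod 4, the ring of integers is ℤ[√-146] with discriminant 4·(-146) = -584.
disc(K) = -584 is not divisible by 43; 43 is unramified.
Euler's criterion: (-146)^21 mod 43 = 42. Thus (-146|43) = -1.
d is a non-residue mod p, hence 43 remains inert in O_K.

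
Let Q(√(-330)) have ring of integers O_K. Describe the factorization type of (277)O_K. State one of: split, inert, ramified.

inert

-330 mod 4 = 2, hence disc K = 4·(-330) = -1320 and O_K = ℤ[√-330].
Since gcd(277, -1320) = 1 the prime 277 does not ramify.
Legendre symbol by Euler's criterion: (-330/277) ≡ (-330)^138 ≡ 276 (mod 277), i.e. (-330/277) = -1.
Legendre symbol -1 ⇒ 277 is inert.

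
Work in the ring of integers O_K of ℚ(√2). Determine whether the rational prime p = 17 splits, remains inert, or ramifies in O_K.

Since 2 ≢ 1 mod 4, the ring of integers is ℤ[√2] with discriminant 4·2 = 8.
17 ∤ 8, so 17 is unramified.
Compute (2/17) via Euler: 2^((17-1)/2) mod 17 = 1, so (2/17) = 1.
Legendre symbol 1 ⇒ 17 is split.

17 splits in O_K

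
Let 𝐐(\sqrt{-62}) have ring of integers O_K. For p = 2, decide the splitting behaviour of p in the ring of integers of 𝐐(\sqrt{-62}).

ramified — (2) = 𝔭²

Since -62 ≢ 1 mod 4, the ring of integers is ℤ[√-62] with discriminant 4·(-62) = -248.
Ramification test: 2 | -248. The prime 2 ramifies in K.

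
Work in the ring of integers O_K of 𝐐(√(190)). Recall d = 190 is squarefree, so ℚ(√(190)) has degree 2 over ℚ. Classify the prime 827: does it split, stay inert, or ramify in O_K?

split

Since 190 ≢ 1 mod 4, the ring of integers is ℤ[√190] with discriminant 4·190 = 760.
disc(K) = 760 is not divisible by 827; 827 is unramified.
Compute (190/827) via Euler: 190^((827-1)/2) mod 827 = 1, so (190/827) = 1.
(190/827) = 1, so 827 splits.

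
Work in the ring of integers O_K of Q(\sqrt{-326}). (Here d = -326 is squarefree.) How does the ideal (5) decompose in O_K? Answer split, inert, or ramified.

d = -326 ≡ 2 (mod 4), so O_K = ℤ[√-326] and disc(K) = 4d = -1304.
5 ∤ -1304, so 5 is unramified.
(-326/5) = 4^2 mod 5 = 1, giving Legendre symbol 1.
d is a quadratic residue mod p, hence 5 splits in O_K.

split — (5) = 𝔭₁𝔭₂ with 𝔭₁ ≠ 𝔭₂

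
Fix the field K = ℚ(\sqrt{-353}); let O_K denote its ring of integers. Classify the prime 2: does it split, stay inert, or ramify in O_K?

ramifies in O_K

-353 mod 4 = 3, hence disc K = 4·(-353) = -1412 and O_K = ℤ[√-353].
2 divides disc(K) = -1412, so 2 ramifies.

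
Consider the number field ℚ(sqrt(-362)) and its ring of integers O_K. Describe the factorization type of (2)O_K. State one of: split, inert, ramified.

ramified

Since -362 ≢ 1 mod 4, the ring of integers is ℤ[√-362] with discriminant 4·(-362) = -1448.
2 divides disc(K) = -1448, so 2 ramifies.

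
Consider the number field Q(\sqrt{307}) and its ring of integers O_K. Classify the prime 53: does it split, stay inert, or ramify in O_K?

Since 307 ≢ 1 mod 4, the ring of integers is ℤ[√307] with discriminant 4·307 = 1228.
Since gcd(53, 1228) = 1 the prime 53 does not ramify.
Euler's criterion: 307^26 mod 53 = 1. Thus (307|53) = 1.
(307/53) = 1, so 53 splits.

53 splits in O_K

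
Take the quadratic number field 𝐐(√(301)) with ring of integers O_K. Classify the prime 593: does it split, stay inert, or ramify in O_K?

593 splits in O_K

301 mod 4 = 1, hence disc K = 301 and O_K = ℤ[(1+√301)/2].
disc(K) = 301 is not divisible by 593; 593 is unramified.
Compute (301/593) via Euler: 301^((593-1)/2) mod 593 = 1, so (301/593) = 1.
(301/593) = 1, so 593 splits.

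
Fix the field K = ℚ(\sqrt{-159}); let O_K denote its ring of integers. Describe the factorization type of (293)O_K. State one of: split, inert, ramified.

inert

d = -159 ≡ 1 (mod 4), so O_K = ℤ[(1+√-159)/2] and disc(K) = d = -159.
Since gcd(293, -159) = 1 the prime 293 does not ramify.
Legendre symbol by Euler's criterion: (-159/293) ≡ (-159)^146 ≡ 292 (mod 293), i.e. (-159/293) = -1.
(-159/293) = -1, so 293 is inert.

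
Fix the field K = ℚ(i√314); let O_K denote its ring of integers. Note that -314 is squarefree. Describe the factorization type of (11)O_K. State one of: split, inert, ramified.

Since -314 ≢ 1 mod 4, the ring of integers is ℤ[√-314] with discriminant 4·(-314) = -1256.
Since gcd(11, -1256) = 1 the prime 11 does not ramify.
Legendre symbol by Euler's criterion: (-314/11) ≡ (-314)^5 ≡ 1 (mod 11), i.e. (-314/11) = 1.
d is a quadratic residue mod p, hence 11 splits in O_K.

split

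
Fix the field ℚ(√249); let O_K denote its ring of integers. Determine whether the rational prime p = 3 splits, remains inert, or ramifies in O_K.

Since 249 ≡ 1 mod 4, the ring of integers is ℤ[(1+√249)/2] with discriminant 249.
disc(K) = 249 = 3·83, so p = 3 is ramified.

3 is ramified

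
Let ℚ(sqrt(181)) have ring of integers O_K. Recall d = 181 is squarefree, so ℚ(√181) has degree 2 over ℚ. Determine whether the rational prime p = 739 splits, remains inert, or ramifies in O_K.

739 splits in O_K

Since 181 ≡ 1 mod 4, the ring of integers is ℤ[(1+√181)/2] with discriminant 181.
739 ∤ 181, so 739 is unramified.
Compute (181/739) via Euler: 181^((739-1)/2) mod 739 = 1, so (181/739) = 1.
d is a quadratic residue mod p, hence 739 splits in O_K.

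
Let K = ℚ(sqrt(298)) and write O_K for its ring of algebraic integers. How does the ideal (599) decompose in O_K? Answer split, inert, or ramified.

298 mod 4 = 2, hence disc K = 4·298 = 1192 and O_K = ℤ[√298].
Since gcd(599, 1192) = 1 the prime 599 does not ramify.
Legendre symbol by Euler's criterion: (298/599) ≡ 298^299 ≡ 598 (mod 599), i.e. (298/599) = -1.
d is a non-residue mod p, hence 599 remains inert in O_K.

inert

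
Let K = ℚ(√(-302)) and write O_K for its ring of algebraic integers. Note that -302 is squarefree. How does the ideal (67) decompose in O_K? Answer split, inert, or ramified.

splits completely

Since -302 ≢ 1 mod 4, the ring of integers is ℤ[√-302] with discriminant 4·(-302) = -1208.
67 ∤ -1208, so 67 is unramified.
Legendre symbol by Euler's criterion: (-302/67) ≡ (-302)^33 ≡ 1 (mod 67), i.e. (-302/67) = 1.
(-302/67) = 1, so 67 splits.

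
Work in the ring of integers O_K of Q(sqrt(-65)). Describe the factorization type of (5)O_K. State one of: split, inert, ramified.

Since -65 ≢ 1 mod 4, the ring of integers is ℤ[√-65] with discriminant 4·(-65) = -260.
5 divides disc(K) = -260, so 5 ramifies.

5 is ramified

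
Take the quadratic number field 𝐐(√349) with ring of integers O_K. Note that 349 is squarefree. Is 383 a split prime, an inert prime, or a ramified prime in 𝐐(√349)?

349 mod 4 = 1, hence disc K = 349 and O_K = ℤ[(1+√349)/2].
Since gcd(383, 349) = 1 the prime 383 does not ramify.
Legendre symbol by Euler's criterion: (349/383) ≡ 349^191 ≡ 382 (mod 383), i.e. (349/383) = -1.
d is a non-residue mod p, hence 383 remains inert in O_K.

383 remains inert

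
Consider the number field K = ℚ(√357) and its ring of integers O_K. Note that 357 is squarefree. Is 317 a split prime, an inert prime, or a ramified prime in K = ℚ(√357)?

split — (317) = 𝔭₁𝔭₂ with 𝔭₁ ≠ 𝔭₂

d = 357 ≡ 1 (mod 4), so O_K = ℤ[(1+√357)/2] and disc(K) = d = 357.
317 ∤ 357, so 317 is unramified.
Euler's criterion: 357^158 mod 317 = 1. Thus (357|317) = 1.
(357/317) = 1, so 317 splits.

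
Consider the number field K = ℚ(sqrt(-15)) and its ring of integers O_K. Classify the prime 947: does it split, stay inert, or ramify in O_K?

Since -15 ≡ 1 mod 4, the ring of integers is ℤ[(1+√-15)/2] with discriminant -15.
Since gcd(947, -15) = 1 the prime 947 does not ramify.
Compute (-15/947) via Euler: 932^((947-1)/2) mod 947 = 1, so (-15/947) = 1.
Legendre symbol 1 ⇒ 947 is split.

splits completely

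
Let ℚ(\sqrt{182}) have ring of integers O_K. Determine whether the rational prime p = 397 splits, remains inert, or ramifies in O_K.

182 mod 4 = 2, hence disc K = 4·182 = 728 and O_K = ℤ[√182].
397 ∤ 728, so 397 is unramified.
Euler's criterion: 182^198 mod 397 = 396. Thus (182|397) = -1.
(182/397) = -1, so 397 is inert.

397 remains inert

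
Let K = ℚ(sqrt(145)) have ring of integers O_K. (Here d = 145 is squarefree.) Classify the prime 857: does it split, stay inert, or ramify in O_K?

p is inert

d = 145 ≡ 1 (mod 4), so O_K = ℤ[(1+√145)/2] and disc(K) = d = 145.
857 ∤ 145, so 857 is unramified.
Euler's criterion: 145^428 mod 857 = 856. Thus (145|857) = -1.
(145/857) = -1, so 857 is inert.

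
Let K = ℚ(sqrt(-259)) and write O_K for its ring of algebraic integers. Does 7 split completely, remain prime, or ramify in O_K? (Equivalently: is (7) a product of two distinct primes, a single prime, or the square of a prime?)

-259 mod 4 = 1, hence disc K = -259 and O_K = ℤ[(1+√-259)/2].
7 divides disc(K) = -259, so 7 ramifies.

ramified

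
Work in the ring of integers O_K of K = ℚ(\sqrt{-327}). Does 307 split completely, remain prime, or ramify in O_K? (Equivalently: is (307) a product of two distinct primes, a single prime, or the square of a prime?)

d = -327 ≡ 1 (mod 4), so O_K = ℤ[(1+√-327)/2] and disc(K) = d = -327.
disc(K) = -327 is not divisible by 307; 307 is unramified.
Compute (-327/307) via Euler: 287^((307-1)/2) mod 307 = 1, so (-327/307) = 1.
(-327/307) = 1, so 307 splits.

split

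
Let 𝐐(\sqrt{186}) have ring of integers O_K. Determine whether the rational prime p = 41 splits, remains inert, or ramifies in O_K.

186 mod 4 = 2, hence disc K = 4·186 = 744 and O_K = ℤ[√186].
Since gcd(41, 744) = 1 the prime 41 does not ramify.
Legendre symbol by Euler's criterion: (186/41) ≡ 186^20 ≡ 40 (mod 41), i.e. (186/41) = -1.
(186/41) = -1, so 41 is inert.

inert — (41) stays prime in O_K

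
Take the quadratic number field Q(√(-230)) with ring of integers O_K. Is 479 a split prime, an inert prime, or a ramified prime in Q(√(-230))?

remains prime (inert)

-230 mod 4 = 2, hence disc K = 4·(-230) = -920 and O_K = ℤ[√-230].
disc(K) = -920 is not divisible by 479; 479 is unramified.
Compute (-230/479) via Euler: 249^((479-1)/2) mod 479 = 478, so (-230/479) = -1.
d is a non-residue mod p, hence 479 remains inert in O_K.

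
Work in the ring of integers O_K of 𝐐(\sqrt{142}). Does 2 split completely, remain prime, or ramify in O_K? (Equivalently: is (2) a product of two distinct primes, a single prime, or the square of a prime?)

d = 142 ≡ 2 (mod 4), so O_K = ℤ[√142] and disc(K) = 4d = 568.
2 divides disc(K) = 568, so 2 ramifies.

ramified — (2) = 𝔭²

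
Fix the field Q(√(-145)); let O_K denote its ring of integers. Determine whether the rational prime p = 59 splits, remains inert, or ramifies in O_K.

d = -145 ≡ 3 (mod 4), so O_K = ℤ[√-145] and disc(K) = 4d = -580.
Since gcd(59, -580) = 1 the prime 59 does not ramify.
(-145/59) = 32^29 mod 59 = 58, giving Legendre symbol -1.
Legendre symbol -1 ⇒ 59 is inert.

inert — (59) stays prime in O_K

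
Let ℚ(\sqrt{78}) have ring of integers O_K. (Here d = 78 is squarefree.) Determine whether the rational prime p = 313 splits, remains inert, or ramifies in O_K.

Since 78 ≢ 1 mod 4, the ring of integers is ℤ[√78] with discriminant 4·78 = 312.
313 ∤ 312, so 313 is unramified.
Legendre symbol by Euler's criterion: (78/313) ≡ 78^156 ≡ 1 (mod 313), i.e. (78/313) = 1.
d is a quadratic residue mod p, hence 313 splits in O_K.

split — (313) = 𝔭₁𝔭₂ with 𝔭₁ ≠ 𝔭₂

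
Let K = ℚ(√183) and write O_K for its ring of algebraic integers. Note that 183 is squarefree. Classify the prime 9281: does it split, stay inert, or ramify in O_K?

Since 183 ≢ 1 mod 4, the ring of integers is ℤ[√183] with discriminant 4·183 = 732.
9281 ∤ 732, so 9281 is unramified.
(183/9281) = 183^4640 mod 9281 = 9280, giving Legendre symbol -1.
Legendre symbol -1 ⇒ 9281 is inert.

inert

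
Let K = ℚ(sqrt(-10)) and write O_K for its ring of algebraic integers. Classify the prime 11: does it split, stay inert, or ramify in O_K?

d = -10 ≡ 2 (mod 4), so O_K = ℤ[√-10] and disc(K) = 4d = -40.
disc(K) = -40 is not divisible by 11; 11 is unramified.
Legendre symbol by Euler's criterion: (-10/11) ≡ (-10)^5 ≡ 1 (mod 11), i.e. (-10/11) = 1.
(-10/11) = 1, so 11 splits.

split — (11) = 𝔭₁𝔭₂ with 𝔭₁ ≠ 𝔭₂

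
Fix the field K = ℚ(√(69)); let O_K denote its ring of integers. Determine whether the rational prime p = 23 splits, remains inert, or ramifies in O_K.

69 mod 4 = 1, hence disc K = 69 and O_K = ℤ[(1+√69)/2].
disc(K) = 69 = 23·3, so p = 23 is ramified.

ramified — (23) = 𝔭²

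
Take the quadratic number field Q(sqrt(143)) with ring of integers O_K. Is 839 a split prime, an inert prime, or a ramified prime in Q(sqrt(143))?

d = 143 ≡ 3 (mod 4), so O_K = ℤ[√143] and disc(K) = 4d = 572.
Since gcd(839, 572) = 1 the prime 839 does not ramify.
Euler's criterion: 143^419 mod 839 = 1. Thus (143|839) = 1.
(143/839) = 1, so 839 splits.

split — (839) = 𝔭₁𝔭₂ with 𝔭₁ ≠ 𝔭₂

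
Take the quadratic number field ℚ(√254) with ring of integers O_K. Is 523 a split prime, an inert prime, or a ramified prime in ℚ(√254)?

d = 254 ≡ 2 (mod 4), so O_K = ℤ[√254] and disc(K) = 4d = 1016.
disc(K) = 1016 is not divisible by 523; 523 is unramified.
Legendre symbol by Euler's criterion: (254/523) ≡ 254^261 ≡ 1 (mod 523), i.e. (254/523) = 1.
d is a quadratic residue mod p, hence 523 splits in O_K.

p splits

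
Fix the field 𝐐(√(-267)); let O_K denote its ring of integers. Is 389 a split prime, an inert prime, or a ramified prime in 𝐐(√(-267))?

389 splits in O_K

d = -267 ≡ 1 (mod 4), so O_K = ℤ[(1+√-267)/2] and disc(K) = d = -267.
disc(K) = -267 is not divisible by 389; 389 is unramified.
Legendre symbol by Euler's criterion: (-267/389) ≡ (-267)^194 ≡ 1 (mod 389), i.e. (-267/389) = 1.
(-267/389) = 1, so 389 splits.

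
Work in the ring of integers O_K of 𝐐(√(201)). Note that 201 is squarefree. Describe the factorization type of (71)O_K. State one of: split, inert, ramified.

71 remains inert

d = 201 ≡ 1 (mod 4), so O_K = ℤ[(1+√201)/2] and disc(K) = d = 201.
Since gcd(71, 201) = 1 the prime 71 does not ramify.
(201/71) = 59^35 mod 71 = 70, giving Legendre symbol -1.
(201/71) = -1, so 71 is inert.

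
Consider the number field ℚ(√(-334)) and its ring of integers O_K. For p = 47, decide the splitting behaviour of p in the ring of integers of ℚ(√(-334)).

splits completely

-334 mod 4 = 2, hence disc K = 4·(-334) = -1336 and O_K = ℤ[√-334].
disc(K) = -1336 is not divisible by 47; 47 is unramified.
Legendre symbol by Euler's criterion: (-334/47) ≡ (-334)^23 ≡ 1 (mod 47), i.e. (-334/47) = 1.
Legendre symbol 1 ⇒ 47 is split.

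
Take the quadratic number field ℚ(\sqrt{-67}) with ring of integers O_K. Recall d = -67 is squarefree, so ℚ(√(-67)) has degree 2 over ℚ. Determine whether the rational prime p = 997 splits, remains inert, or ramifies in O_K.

997 splits in O_K

-67 mod 4 = 1, hence disc K = -67 and O_K = ℤ[(1+√-67)/2].
disc(K) = -67 is not divisible by 997; 997 is unramified.
Compute (-67/997) via Euler: 930^((997-1)/2) mod 997 = 1, so (-67/997) = 1.
(-67/997) = 1, so 997 splits.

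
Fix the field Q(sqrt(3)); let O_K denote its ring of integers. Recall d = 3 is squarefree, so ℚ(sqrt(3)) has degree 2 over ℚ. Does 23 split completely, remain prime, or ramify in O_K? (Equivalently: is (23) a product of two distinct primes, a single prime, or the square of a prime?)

d = 3 ≡ 3 (mod 4), so O_K = ℤ[√3] and disc(K) = 4d = 12.
disc(K) = 12 is not divisible by 23; 23 is unramified.
Compute (3/23) via Euler: 3^((23-1)/2) mod 23 = 1, so (3/23) = 1.
Legendre symbol 1 ⇒ 23 is split.

split — (23) = 𝔭₁𝔭₂ with 𝔭₁ ≠ 𝔭₂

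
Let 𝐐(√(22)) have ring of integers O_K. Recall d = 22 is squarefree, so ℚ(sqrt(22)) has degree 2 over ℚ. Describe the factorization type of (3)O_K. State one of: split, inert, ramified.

Since 22 ≢ 1 mod 4, the ring of integers is ℤ[√22] with discriminant 4·22 = 88.
disc(K) = 88 is not divisible by 3; 3 is unramified.
Compute (22/3) via Euler: 1^((3-1)/2) mod 3 = 1, so (22/3) = 1.
d is a quadratic residue mod p, hence 3 splits in O_K.

splits completely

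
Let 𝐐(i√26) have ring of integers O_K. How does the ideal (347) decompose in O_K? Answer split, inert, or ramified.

split

Since -26 ≢ 1 mod 4, the ring of integers is ℤ[√-26] with discriminant 4·(-26) = -104.
Since gcd(347, -104) = 1 the prime 347 does not ramify.
(-26/347) = 321^173 mod 347 = 1, giving Legendre symbol 1.
d is a quadratic residue mod p, hence 347 splits in O_K.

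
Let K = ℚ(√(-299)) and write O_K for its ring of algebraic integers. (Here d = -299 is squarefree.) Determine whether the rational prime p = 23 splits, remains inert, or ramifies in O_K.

ramifies in O_K

d = -299 ≡ 1 (mod 4), so O_K = ℤ[(1+√-299)/2] and disc(K) = d = -299.
disc(K) = -299 = 23·(-13), so p = 23 is ramified.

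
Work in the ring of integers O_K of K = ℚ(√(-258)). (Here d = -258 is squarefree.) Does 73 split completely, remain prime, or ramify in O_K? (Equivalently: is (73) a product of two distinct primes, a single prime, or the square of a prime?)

Since -258 ≢ 1 mod 4, the ring of integers is ℤ[√-258] with discriminant 4·(-258) = -1032.
73 ∤ -1032, so 73 is unramified.
Compute (-258/73) via Euler: 34^((73-1)/2) mod 73 = 72, so (-258/73) = -1.
(-258/73) = -1, so 73 is inert.

p is inert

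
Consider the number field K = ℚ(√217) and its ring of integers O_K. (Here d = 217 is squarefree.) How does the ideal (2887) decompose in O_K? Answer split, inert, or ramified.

2887 remains inert

217 mod 4 = 1, hence disc K = 217 and O_K = ℤ[(1+√217)/2].
Since gcd(2887, 217) = 1 the prime 2887 does not ramify.
Euler's criterion: 217^1443 mod 2887 = 2886. Thus (217|2887) = -1.
d is a non-residue mod p, hence 2887 remains inert in O_K.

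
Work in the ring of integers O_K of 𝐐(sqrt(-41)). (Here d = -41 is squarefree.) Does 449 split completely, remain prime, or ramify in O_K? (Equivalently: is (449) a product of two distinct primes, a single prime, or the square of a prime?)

Since -41 ≢ 1 mod 4, the ring of integers is ℤ[√-41] with discriminant 4·(-41) = -164.
Since gcd(449, -164) = 1 the prime 449 does not ramify.
Euler's criterion: (-41)^224 mod 449 = 1. Thus (-41|449) = 1.
d is a quadratic residue mod p, hence 449 splits in O_K.

p splits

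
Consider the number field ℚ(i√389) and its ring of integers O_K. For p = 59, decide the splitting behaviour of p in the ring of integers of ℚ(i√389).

59 remains inert

Since -389 ≢ 1 mod 4, the ring of integers is ℤ[√-389] with discriminant 4·(-389) = -1556.
Since gcd(59, -1556) = 1 the prime 59 does not ramify.
Compute (-389/59) via Euler: 24^((59-1)/2) mod 59 = 58, so (-389/59) = -1.
(-389/59) = -1, so 59 is inert.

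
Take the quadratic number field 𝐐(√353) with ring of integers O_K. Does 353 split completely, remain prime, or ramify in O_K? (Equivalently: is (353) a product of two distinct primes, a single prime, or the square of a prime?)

ramified

d = 353 ≡ 1 (mod 4), so O_K = ℤ[(1+√353)/2] and disc(K) = d = 353.
353 divides disc(K) = 353, so 353 ramifies.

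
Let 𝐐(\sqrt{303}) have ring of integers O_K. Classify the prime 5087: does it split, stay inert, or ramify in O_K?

Since 303 ≢ 1 mod 4, the ring of integers is ℤ[√303] with discriminant 4·303 = 1212.
5087 ∤ 1212, so 5087 is unramified.
Legendre symbol by Euler's criterion: (303/5087) ≡ 303^2543 ≡ 1 (mod 5087), i.e. (303/5087) = 1.
Legendre symbol 1 ⇒ 5087 is split.

p splits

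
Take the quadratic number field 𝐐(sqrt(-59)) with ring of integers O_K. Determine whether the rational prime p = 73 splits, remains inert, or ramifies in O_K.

d = -59 ≡ 1 (mod 4), so O_K = ℤ[(1+√-59)/2] and disc(K) = d = -59.
disc(K) = -59 is not divisible by 73; 73 is unramified.
Legendre symbol by Euler's criterion: (-59/73) ≡ (-59)^36 ≡ 72 (mod 73), i.e. (-59/73) = -1.
(-59/73) = -1, so 73 is inert.

inert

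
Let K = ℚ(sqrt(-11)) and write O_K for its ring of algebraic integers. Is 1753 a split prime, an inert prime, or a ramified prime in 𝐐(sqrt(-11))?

Since -11 ≡ 1 mod 4, the ring of integers is ℤ[(1+√-11)/2] with discriminant -11.
disc(K) = -11 is not divisible by 1753; 1753 is unramified.
(-11/1753) = 1742^876 mod 1753 = 1, giving Legendre symbol 1.
d is a quadratic residue mod p, hence 1753 splits in O_K.

p splits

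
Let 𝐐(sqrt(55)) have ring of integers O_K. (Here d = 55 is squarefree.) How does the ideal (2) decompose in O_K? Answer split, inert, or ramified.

Since 55 ≢ 1 mod 4, the ring of integers is ℤ[√55] with discriminant 4·55 = 220.
disc(K) = 220 = 2·110, so p = 2 is ramified.

ramified — (2) = 𝔭²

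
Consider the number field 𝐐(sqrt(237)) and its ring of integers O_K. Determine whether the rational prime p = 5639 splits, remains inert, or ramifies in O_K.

237 mod 4 = 1, hence disc K = 237 and O_K = ℤ[(1+√237)/2].
5639 ∤ 237, so 5639 is unramified.
Legendre symbol by Euler's criterion: (237/5639) ≡ 237^2819 ≡ 1 (mod 5639), i.e. (237/5639) = 1.
d is a quadratic residue mod p, hence 5639 splits in O_K.

splits completely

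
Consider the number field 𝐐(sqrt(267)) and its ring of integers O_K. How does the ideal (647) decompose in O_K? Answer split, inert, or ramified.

p is inert

267 mod 4 = 3, hence disc K = 4·267 = 1068 and O_K = ℤ[√267].
disc(K) = 1068 is not divisible by 647; 647 is unramified.
Legendre symbol by Euler's criterion: (267/647) ≡ 267^323 ≡ 646 (mod 647), i.e. (267/647) = -1.
(267/647) = -1, so 647 is inert.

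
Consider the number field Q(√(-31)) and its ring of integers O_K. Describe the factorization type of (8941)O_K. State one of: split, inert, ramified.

8941 remains inert

d = -31 ≡ 1 (mod 4), so O_K = ℤ[(1+√-31)/2] and disc(K) = d = -31.
8941 ∤ -31, so 8941 is unramified.
Compute (-31/8941) via Euler: 8910^((8941-1)/2) mod 8941 = 8940, so (-31/8941) = -1.
Legendre symbol -1 ⇒ 8941 is inert.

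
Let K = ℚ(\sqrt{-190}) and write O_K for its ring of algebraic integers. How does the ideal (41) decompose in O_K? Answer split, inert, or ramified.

d = -190 ≡ 2 (mod 4), so O_K = ℤ[√-190] and disc(K) = 4d = -760.
disc(K) = -760 is not divisible by 41; 41 is unramified.
Euler's criterion: (-190)^20 mod 41 = 40. Thus (-190|41) = -1.
Legendre symbol -1 ⇒ 41 is inert.

41 remains inert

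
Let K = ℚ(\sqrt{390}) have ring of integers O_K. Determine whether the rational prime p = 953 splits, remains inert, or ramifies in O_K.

Since 390 ≢ 1 mod 4, the ring of integers is ℤ[√390] with discriminant 4·390 = 1560.
Since gcd(953, 1560) = 1 the prime 953 does not ramify.
(390/953) = 390^476 mod 953 = 1, giving Legendre symbol 1.
(390/953) = 1, so 953 splits.

split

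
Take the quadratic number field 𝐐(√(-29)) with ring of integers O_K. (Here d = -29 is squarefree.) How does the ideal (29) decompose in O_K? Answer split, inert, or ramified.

ramified — (29) = 𝔭²

d = -29 ≡ 3 (mod 4), so O_K = ℤ[√-29] and disc(K) = 4d = -116.
disc(K) = -116 = 29·(-4), so p = 29 is ramified.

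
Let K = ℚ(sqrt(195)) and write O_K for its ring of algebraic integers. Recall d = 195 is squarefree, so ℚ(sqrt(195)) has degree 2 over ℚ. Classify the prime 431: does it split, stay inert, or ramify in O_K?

inert — (431) stays prime in O_K

Since 195 ≢ 1 mod 4, the ring of integers is ℤ[√195] with discriminant 4·195 = 780.
431 ∤ 780, so 431 is unramified.
(195/431) = 195^215 mod 431 = 430, giving Legendre symbol -1.
Legendre symbol -1 ⇒ 431 is inert.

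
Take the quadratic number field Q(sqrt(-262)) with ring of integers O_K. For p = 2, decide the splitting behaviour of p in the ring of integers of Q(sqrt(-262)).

ramifies in O_K

Since -262 ≢ 1 mod 4, the ring of integers is ℤ[√-262] with discriminant 4·(-262) = -1048.
disc(K) = -1048 = 2·(-524), so p = 2 is ramified.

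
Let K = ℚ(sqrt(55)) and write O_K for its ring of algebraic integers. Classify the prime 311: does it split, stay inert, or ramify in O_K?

inert

55 mod 4 = 3, hence disc K = 4·55 = 220 and O_K = ℤ[√55].
Since gcd(311, 220) = 1 the prime 311 does not ramify.
Compute (55/311) via Euler: 55^((311-1)/2) mod 311 = 310, so (55/311) = -1.
(55/311) = -1, so 311 is inert.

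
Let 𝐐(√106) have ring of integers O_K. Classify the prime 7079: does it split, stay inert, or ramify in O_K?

d = 106 ≡ 2 (mod 4), so O_K = ℤ[√106] and disc(K) = 4d = 424.
7079 ∤ 424, so 7079 is unramified.
Compute (106/7079) via Euler: 106^((7079-1)/2) mod 7079 = 7078, so (106/7079) = -1.
(106/7079) = -1, so 7079 is inert.

p is inert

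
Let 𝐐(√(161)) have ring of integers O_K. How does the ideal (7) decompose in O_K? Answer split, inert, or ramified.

p ramifies

161 mod 4 = 1, hence disc K = 161 and O_K = ℤ[(1+√161)/2].
7 divides disc(K) = 161, so 7 ramifies.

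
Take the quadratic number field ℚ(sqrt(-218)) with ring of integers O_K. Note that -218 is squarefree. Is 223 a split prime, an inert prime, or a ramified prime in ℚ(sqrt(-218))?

-218 mod 4 = 2, hence disc K = 4·(-218) = -872 and O_K = ℤ[√-218].
disc(K) = -872 is not divisible by 223; 223 is unramified.
Legendre symbol by Euler's criterion: (-218/223) ≡ (-218)^111 ≡ 222 (mod 223), i.e. (-218/223) = -1.
Legendre symbol -1 ⇒ 223 is inert.

inert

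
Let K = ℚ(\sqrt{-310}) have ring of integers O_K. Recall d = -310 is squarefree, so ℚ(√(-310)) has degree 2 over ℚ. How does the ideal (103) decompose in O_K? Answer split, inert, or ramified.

d = -310 ≡ 2 (mod 4), so O_K = ℤ[√-310] and disc(K) = 4d = -1240.
103 ∤ -1240, so 103 is unramified.
(-310/103) = 102^51 mod 103 = 102, giving Legendre symbol -1.
d is a non-residue mod p, hence 103 remains inert in O_K.

remains prime (inert)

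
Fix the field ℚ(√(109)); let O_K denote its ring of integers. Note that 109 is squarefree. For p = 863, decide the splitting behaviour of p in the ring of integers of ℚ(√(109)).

d = 109 ≡ 1 (mod 4), so O_K = ℤ[(1+√109)/2] and disc(K) = d = 109.
863 ∤ 109, so 863 is unramified.
(109/863) = 109^431 mod 863 = 1, giving Legendre symbol 1.
Legendre symbol 1 ⇒ 863 is split.

p splits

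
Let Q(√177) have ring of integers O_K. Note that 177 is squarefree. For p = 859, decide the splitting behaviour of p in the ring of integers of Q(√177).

p is inert

d = 177 ≡ 1 (mod 4), so O_K = ℤ[(1+√177)/2] and disc(K) = d = 177.
Since gcd(859, 177) = 1 the prime 859 does not ramify.
Compute (177/859) via Euler: 177^((859-1)/2) mod 859 = 858, so (177/859) = -1.
Legendre symbol -1 ⇒ 859 is inert.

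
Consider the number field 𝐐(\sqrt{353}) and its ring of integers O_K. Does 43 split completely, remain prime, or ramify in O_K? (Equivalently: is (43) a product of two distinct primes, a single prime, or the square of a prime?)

Since 353 ≡ 1 mod 4, the ring of integers is ℤ[(1+√353)/2] with discriminant 353.
disc(K) = 353 is not divisible by 43; 43 is unramified.
Euler's criterion: 353^21 mod 43 = 1. Thus (353|43) = 1.
(353/43) = 1, so 43 splits.

split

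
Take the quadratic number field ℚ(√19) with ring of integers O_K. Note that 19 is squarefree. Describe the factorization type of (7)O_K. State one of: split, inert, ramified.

d = 19 ≡ 3 (mod 4), so O_K = ℤ[√19] and disc(K) = 4d = 76.
disc(K) = 76 is not divisible by 7; 7 is unramified.
(19/7) = 5^3 mod 7 = 6, giving Legendre symbol -1.
d is a non-residue mod p, hence 7 remains inert in O_K.

7 remains inert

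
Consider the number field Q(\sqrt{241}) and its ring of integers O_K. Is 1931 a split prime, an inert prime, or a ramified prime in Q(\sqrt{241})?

split

241 mod 4 = 1, hence disc K = 241 and O_K = ℤ[(1+√241)/2].
1931 ∤ 241, so 1931 is unramified.
Euler's criterion: 241^965 mod 1931 = 1. Thus (241|1931) = 1.
d is a quadratic residue mod p, hence 1931 splits in O_K.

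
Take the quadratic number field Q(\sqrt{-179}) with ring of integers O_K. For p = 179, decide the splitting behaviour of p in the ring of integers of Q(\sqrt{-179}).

ramified

d = -179 ≡ 1 (mod 4), so O_K = ℤ[(1+√-179)/2] and disc(K) = d = -179.
Ramification test: 179 | -179. The prime 179 ramifies in K.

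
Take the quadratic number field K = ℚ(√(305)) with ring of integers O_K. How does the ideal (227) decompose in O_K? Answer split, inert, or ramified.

305 mod 4 = 1, hence disc K = 305 and O_K = ℤ[(1+√305)/2].
Since gcd(227, 305) = 1 the prime 227 does not ramify.
(305/227) = 78^113 mod 227 = 1, giving Legendre symbol 1.
d is a quadratic residue mod p, hence 227 splits in O_K.

p splits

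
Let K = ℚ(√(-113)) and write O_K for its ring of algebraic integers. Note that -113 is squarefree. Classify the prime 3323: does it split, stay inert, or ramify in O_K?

3323 splits in O_K

Since -113 ≢ 1 mod 4, the ring of integers is ℤ[√-113] with discriminant 4·(-113) = -452.
disc(K) = -452 is not divisible by 3323; 3323 is unramified.
(-113/3323) = 3210^1661 mod 3323 = 1, giving Legendre symbol 1.
d is a quadratic residue mod p, hence 3323 splits in O_K.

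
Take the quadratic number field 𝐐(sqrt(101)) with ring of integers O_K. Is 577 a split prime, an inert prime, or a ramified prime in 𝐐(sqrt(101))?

101 mod 4 = 1, hence disc K = 101 and O_K = ℤ[(1+√101)/2].
Since gcd(577, 101) = 1 the prime 577 does not ramify.
Compute (101/577) via Euler: 101^((577-1)/2) mod 577 = 576, so (101/577) = -1.
d is a non-residue mod p, hence 577 remains inert in O_K.

p is inert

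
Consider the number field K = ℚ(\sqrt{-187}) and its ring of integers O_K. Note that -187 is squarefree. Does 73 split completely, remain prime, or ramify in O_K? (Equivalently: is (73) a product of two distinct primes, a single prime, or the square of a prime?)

Since -187 ≡ 1 mod 4, the ring of integers is ℤ[(1+√-187)/2] with discriminant -187.
disc(K) = -187 is not divisible by 73; 73 is unramified.
(-187/73) = 32^36 mod 73 = 1, giving Legendre symbol 1.
d is a quadratic residue mod p, hence 73 splits in O_K.

split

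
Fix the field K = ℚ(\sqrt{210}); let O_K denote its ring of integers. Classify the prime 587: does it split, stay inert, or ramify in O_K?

Since 210 ≢ 1 mod 4, the ring of integers is ℤ[√210] with discriminant 4·210 = 840.
Since gcd(587, 840) = 1 the prime 587 does not ramify.
(210/587) = 210^293 mod 587 = 1, giving Legendre symbol 1.
(210/587) = 1, so 587 splits.

587 splits in O_K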